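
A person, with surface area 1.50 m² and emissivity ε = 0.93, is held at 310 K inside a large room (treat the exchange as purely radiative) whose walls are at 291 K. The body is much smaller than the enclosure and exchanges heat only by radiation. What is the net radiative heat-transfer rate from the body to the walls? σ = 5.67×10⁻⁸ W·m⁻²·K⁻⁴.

For a small grey body in a large enclosure: P_net = εσA(T_body⁴ − T_wall⁴).
A = 1.50 m²; T_body⁴ − T_wall⁴ = 9.235×10⁹ − 7.171×10⁹ = 2.064×10⁹ K⁴.
|P_net| = 0.93·5.67×10⁻⁸·1.500·2.064×10⁹.

P_net ≈ 163 W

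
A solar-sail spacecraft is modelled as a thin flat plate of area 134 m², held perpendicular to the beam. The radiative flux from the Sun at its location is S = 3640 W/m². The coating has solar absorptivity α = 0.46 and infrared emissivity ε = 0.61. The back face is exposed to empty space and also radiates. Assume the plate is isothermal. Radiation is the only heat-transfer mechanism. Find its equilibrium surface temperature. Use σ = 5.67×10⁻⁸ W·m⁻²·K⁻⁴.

At equilibrium, absorbed power = emitted power.
Absorbing cross-section = A = 134.0 m²; emitting surface = 2A = 268.0 m² (ratio 2).
αS·A_cross = εσ·A_surf·T⁴  ⇒  T⁴ = αS/(ε·2σ).
T⁴ = 0.460·3640/(0.61·2·5.67×10⁻⁸) = 2.421×10¹⁰ K⁴.
T = (2.421×10¹⁰)^(1/4).

T ≈ 394 K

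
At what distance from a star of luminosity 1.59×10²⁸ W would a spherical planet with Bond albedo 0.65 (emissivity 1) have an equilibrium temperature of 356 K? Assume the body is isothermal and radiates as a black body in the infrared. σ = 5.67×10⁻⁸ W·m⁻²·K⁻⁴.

d ≈ 3.49×10¹¹ m

For an isothermal black-emitting sphere, (1−a)S·πr² = σ·4πr²·T⁴ ⇒ S = 4σT⁴/(1−a).
S = 4·5.67×10⁻⁸·(356)⁴/0.350 = 10410 W/m².
Flux falls as S = L/(4πd²), so d = √(L/(4πS)) = √(1.59×10²⁸/(4π·10410)).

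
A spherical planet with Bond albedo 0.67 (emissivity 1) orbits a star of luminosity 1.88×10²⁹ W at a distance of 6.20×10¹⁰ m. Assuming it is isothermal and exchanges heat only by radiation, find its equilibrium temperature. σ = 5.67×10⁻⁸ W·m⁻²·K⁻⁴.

First find the stellar flux at distance d: S = L/(4πd²) = 1.88×10²⁹/(4π·(6.20×10¹⁰)²) = 3.892×10⁶ W/m².
For an isothermal sphere, absorbed (1−a)S·πr² = emitted σ·4πr²·T⁴, so T⁴ = (1−a)S/(4σ).
T⁴ = 0.330·3.892×10⁶/(4·5.67×10⁻⁸) = 5.663×10¹² K⁴.

T ≈ 1540 K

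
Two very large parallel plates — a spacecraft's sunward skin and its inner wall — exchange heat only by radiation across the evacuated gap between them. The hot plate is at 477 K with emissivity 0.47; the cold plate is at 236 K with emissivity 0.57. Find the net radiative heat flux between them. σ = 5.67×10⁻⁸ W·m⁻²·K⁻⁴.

For two infinite grey parallel plates, q = σ(T₁⁴ − T₂⁴)/(1/ε₁ + 1/ε₂ − 1).
T₁⁴ − T₂⁴ = 5.177×10¹⁰ − 3.102×10⁹ = 4.867×10¹⁰ K⁴.
1/ε₁ + 1/ε₂ − 1 = 2.128 + 1.754 − 1 = 2.882.
q = 5.67×10⁻⁸ × 4.867×10¹⁰ / 2.882.

q ≈ 957 W/m²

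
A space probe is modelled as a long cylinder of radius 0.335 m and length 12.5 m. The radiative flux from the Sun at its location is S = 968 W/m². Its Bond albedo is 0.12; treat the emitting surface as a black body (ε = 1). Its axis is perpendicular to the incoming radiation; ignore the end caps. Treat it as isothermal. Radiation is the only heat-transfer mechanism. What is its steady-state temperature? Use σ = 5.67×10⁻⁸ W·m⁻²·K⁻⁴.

At equilibrium, absorbed power = emitted power.
Absorbing cross-section = 2rL = 8.375 m²; emitting surface = 2πrL = 26.31 m² (ratio π).
(1−a)S·A_cross = εσ·A_surf·T⁴  ⇒  T⁴ = (1−a)S/(πσ).
T⁴ = 0.880·968/(π·5.67×10⁻⁸) = 4.782×10⁹ K⁴.
T = (4.782×10⁹)^(1/4).

T ≈ 263 K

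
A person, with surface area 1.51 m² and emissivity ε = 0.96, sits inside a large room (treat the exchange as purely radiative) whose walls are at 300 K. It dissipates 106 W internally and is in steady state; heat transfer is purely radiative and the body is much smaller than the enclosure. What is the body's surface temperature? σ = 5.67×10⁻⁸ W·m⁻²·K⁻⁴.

T ≈ 311 K

For a small grey body in a large enclosure, net radiated power = εσA(T⁴ − T_w⁴).
Steady state: P = εσA(T⁴ − T_w⁴) with A = 1.51 m².
T⁴ = P/(εσA) + T_w⁴ = 106/(0.96·5.67×10⁻⁸·1.510) + (300)⁴
    = 1.290×10⁹ + 8.100×10⁹ = 9.390×10⁹ K⁴.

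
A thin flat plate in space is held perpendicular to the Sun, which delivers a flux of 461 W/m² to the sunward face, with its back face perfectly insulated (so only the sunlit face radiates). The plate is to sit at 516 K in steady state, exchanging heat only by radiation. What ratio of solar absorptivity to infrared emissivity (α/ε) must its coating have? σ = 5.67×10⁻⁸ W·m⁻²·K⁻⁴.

Balance: αS·A = εσ·1A·T⁴ ⇒ α/ε = σT⁴/S.
α/ε = 5.67×10⁻⁸·(516)⁴/461 = 5.67×10⁻⁸·7.089×10¹⁰/461.

α/ε ≈ 8.72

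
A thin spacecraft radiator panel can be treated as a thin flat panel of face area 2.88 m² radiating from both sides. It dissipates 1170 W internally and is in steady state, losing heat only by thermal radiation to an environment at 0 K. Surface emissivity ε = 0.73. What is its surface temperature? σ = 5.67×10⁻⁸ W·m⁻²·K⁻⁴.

T ≈ 265 K

Steady state: internal power = radiated power, P = εσA T⁴.
Radiating area A = 2·2.88 = 5.760 m².
T⁴ = P/(εσA) = 1170/(0.73·5.67×10⁻⁸·5.760) = 4.907×10⁹ K⁴.
T = (4.907×10⁹)^(1/4).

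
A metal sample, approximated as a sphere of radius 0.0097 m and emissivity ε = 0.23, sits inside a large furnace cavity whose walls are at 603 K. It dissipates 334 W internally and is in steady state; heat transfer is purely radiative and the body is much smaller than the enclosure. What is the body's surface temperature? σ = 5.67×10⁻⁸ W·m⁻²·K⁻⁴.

For a small grey body in a large enclosure, net radiated power = εσA(T⁴ − T_w⁴).
Steady state: P = εσA(T⁴ − T_w⁴) with A = 4πr² = 0.001182 m².
T⁴ = P/(εσA) + T_w⁴ = 334/(0.23·5.67×10⁻⁸·0.001182) + (603)⁴
    = 2.166×10¹³ + 1.322×10¹¹ = 2.179×10¹³ K⁴.

T ≈ 2160 K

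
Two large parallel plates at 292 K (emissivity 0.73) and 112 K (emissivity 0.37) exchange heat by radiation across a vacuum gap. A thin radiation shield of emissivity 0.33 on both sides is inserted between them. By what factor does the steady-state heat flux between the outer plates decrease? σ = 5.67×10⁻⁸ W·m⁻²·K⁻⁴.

Without shield: q₀ = σΔ(T⁴)/(1/ε₁+1/ε₂−1) with denominator 3.073.
With shield the two gaps are in series; the resistances add: (1/ε₁+1/ε_s−1)+(1/ε_s+1/ε₂−1) = 3.400+4.733 = 8.133.
Heat-flux ratio q₀/q = 8.133/3.073.

factor ≈ 2.65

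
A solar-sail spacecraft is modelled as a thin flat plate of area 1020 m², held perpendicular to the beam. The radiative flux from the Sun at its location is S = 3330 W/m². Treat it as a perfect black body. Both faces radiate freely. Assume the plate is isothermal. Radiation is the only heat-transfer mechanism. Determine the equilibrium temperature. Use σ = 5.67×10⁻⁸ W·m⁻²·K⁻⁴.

T ≈ 414 K

At equilibrium, absorbed power = emitted power.
Absorbing cross-section = A = 1020 m²; emitting surface = 2A = 2040 m² (ratio 2).
S·A_cross = εσ·A_surf·T⁴  ⇒  T⁴ = S/(2σ).
T⁴ = 1.00·3330/(2·5.67×10⁻⁸) = 2.937×10¹⁰ K⁴.
T = (2.937×10¹⁰)^(1/4).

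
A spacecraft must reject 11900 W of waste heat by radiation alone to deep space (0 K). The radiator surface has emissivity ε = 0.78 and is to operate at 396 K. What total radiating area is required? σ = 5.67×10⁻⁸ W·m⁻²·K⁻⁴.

A ≈ 10.9 m²

P = εσA T⁴ ⇒ A = P/(εσT⁴).
T⁴ = 2.459×10¹⁰ K⁴.
A = 11900/(0.78 × 5.67×10⁻⁸ × 2.459×10¹⁰).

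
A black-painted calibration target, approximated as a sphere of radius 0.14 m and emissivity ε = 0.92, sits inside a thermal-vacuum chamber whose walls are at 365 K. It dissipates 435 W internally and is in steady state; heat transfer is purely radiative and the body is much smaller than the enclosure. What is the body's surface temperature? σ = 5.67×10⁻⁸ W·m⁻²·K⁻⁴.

T ≈ 477 K

For a small grey body in a large enclosure, net radiated power = εσA(T⁴ − T_w⁴).
Steady state: P = εσA(T⁴ − T_w⁴) with A = 4πr² = 0.2463 m².
T⁴ = P/(εσA) + T_w⁴ = 435/(0.92·5.67×10⁻⁸·0.2463) + (365)⁴
    = 3.386×10¹⁰ + 1.775×10¹⁰ = 5.161×10¹⁰ K⁴.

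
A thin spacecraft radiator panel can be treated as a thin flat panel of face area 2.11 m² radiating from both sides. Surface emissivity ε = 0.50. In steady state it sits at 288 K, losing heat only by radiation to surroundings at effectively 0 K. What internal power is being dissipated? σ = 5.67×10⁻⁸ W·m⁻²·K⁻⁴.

Steady state: P = εσA T⁴.
A = 2·2.11 = 4.220 m²; T⁴ = (288)⁴ = 6.880×10⁹ K⁴.
P = 0.50 × 5.67×10⁻⁸ × 4.220 × 6.880×10⁹.

P ≈ 823 W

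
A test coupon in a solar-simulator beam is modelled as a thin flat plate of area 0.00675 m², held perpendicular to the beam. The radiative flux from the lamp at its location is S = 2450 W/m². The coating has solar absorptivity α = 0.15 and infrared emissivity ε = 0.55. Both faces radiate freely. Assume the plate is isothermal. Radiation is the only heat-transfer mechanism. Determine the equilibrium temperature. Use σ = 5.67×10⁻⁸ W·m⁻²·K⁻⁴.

T ≈ 277 K

At equilibrium, absorbed power = emitted power.
Absorbing cross-section = A = 0.006750 m²; emitting surface = 2A = 0.01350 m² (ratio 2).
αS·A_cross = εσ·A_surf·T⁴  ⇒  T⁴ = αS/(ε·2σ).
T⁴ = 0.150·2450/(0.55·2·5.67×10⁻⁸) = 5.892×10⁹ K⁴.
T = (5.892×10⁹)^(1/4).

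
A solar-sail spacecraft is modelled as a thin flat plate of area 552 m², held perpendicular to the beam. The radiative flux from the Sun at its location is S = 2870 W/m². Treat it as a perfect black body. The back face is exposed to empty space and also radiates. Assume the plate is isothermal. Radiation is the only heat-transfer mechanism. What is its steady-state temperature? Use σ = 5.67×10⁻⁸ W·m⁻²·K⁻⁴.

T ≈ 399 K

At equilibrium, absorbed power = emitted power.
Absorbing cross-section = A = 552.0 m²; emitting surface = 2A = 1104 m² (ratio 2).
S·A_cross = εσ·A_surf·T⁴  ⇒  T⁴ = S/(2σ).
T⁴ = 1.00·2870/(2·5.67×10⁻⁸) = 2.531×10¹⁰ K⁴.
T = (2.531×10¹⁰)^(1/4).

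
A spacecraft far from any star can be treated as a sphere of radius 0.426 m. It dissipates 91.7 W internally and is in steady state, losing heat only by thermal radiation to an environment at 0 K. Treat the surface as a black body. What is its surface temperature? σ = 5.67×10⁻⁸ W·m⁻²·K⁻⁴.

Steady state: internal power = radiated power, P = εσA T⁴.
Radiating area A = 4πr² = 2.280 m².
T⁴ = P/(εσA) = 91.7/(1.0·5.67×10⁻⁸·2.280) = 7.092×10⁸ K⁴.
T = (7.092×10⁸)^(1/4).

T ≈ 163 K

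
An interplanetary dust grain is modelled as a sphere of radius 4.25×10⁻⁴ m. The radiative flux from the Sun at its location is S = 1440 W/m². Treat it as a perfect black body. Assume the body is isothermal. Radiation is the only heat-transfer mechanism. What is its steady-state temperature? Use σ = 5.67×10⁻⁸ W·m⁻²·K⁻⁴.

T ≈ 282 K

At equilibrium, absorbed power = emitted power.
Absorbing cross-section = πr² = 5.675×10⁻⁷ m²; emitting surface = 4πr² = 2.270×10⁻⁶ m² (ratio 4).
S·A_cross = εσ·A_surf·T⁴  ⇒  T⁴ = S/(4σ).
T⁴ = 1.00·1440/(4·5.67×10⁻⁸) = 6.349×10⁹ K⁴.
T = (6.349×10⁹)^(1/4).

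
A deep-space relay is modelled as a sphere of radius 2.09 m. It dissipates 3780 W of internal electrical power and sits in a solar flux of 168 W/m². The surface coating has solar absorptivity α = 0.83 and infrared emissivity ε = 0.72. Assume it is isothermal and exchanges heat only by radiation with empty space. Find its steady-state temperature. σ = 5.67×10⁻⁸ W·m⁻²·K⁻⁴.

T ≈ 225 K

At steady state, absorbed solar power + internal power = radiated power.
Absorbed: α·S·A_cross = 0.83·168·13.72 = 1914 W (cross-section πr²).
Total input = 1914 + 3780 = 5694 W.
Radiated: εσ·A_surf·T⁴ with A_surf = 4πr² = 54.89 m².
T⁴ = 5694/(0.72·5.67×10⁻⁸·54.89) = 2.541×10⁹ K⁴.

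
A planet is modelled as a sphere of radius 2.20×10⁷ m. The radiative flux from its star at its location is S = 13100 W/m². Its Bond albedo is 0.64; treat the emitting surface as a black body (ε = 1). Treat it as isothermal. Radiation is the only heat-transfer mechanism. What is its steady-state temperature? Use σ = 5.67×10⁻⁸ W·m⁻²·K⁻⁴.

At equilibrium, absorbed power = emitted power.
Absorbing cross-section = πr² = 1.521×10¹⁵ m²; emitting surface = 4πr² = 6.082×10¹⁵ m² (ratio 4).
(1−a)S·A_cross = εσ·A_surf·T⁴  ⇒  T⁴ = (1−a)S/(4σ).
T⁴ = 0.360·13100/(4·5.67×10⁻⁸) = 2.079×10¹⁰ K⁴.
T = (2.079×10¹⁰)^(1/4).

T ≈ 380 K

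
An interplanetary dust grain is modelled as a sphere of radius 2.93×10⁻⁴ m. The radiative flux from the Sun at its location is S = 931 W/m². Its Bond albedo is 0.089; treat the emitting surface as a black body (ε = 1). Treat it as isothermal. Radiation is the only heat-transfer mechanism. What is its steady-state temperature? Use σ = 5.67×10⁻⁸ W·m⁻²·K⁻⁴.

T ≈ 247 K

At equilibrium, absorbed power = emitted power.
Absorbing cross-section = πr² = 2.697×10⁻⁷ m²; emitting surface = 4πr² = 1.079×10⁻⁶ m² (ratio 4).
(1−a)S·A_cross = εσ·A_surf·T⁴  ⇒  T⁴ = (1−a)S/(4σ).
T⁴ = 0.911·931/(4·5.67×10⁻⁸) = 3.740×10⁹ K⁴.
T = (3.740×10⁹)^(1/4).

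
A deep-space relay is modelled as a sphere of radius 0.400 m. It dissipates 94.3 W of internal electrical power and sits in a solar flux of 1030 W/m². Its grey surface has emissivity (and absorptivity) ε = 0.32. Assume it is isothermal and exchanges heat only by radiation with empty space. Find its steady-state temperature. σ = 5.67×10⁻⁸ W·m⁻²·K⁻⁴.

T ≈ 291 K

At steady state, absorbed solar power + internal power = radiated power.
Absorbed: α·S·A_cross = 0.32·1030·0.5027 = 165.7 W (cross-section πr²).
Total input = 165.7 + 94.3 = 260.0 W.
Radiated: εσ·A_surf·T⁴ with A_surf = 4πr² = 2.011 m².
T⁴ = 260.0/(0.32·5.67×10⁻⁸·2.011) = 7.126×10⁹ K⁴.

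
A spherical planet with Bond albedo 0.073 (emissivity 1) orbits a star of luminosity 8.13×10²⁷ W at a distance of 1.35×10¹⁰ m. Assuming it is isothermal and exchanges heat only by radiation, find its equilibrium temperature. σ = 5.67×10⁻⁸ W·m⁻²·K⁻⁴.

First find the stellar flux at distance d: S = L/(4πd²) = 8.13×10²⁷/(4π·(1.35×10¹⁰)²) = 3.550×10⁶ W/m².
For an isothermal sphere, absorbed (1−a)S·πr² = emitted σ·4πr²·T⁴, so T⁴ = (1−a)S/(4σ).
T⁴ = 0.927·3.550×10⁶/(4·5.67×10⁻⁸) = 1.451×10¹³ K⁴.

T ≈ 1950 K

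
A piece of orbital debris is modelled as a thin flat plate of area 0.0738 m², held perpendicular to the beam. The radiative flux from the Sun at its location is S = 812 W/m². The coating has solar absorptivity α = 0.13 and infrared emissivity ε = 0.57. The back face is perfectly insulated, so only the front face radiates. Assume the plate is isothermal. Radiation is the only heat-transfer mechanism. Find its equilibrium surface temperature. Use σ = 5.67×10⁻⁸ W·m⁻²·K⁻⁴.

At equilibrium, absorbed power = emitted power.
Absorbing cross-section = A = 0.07380 m²; emitting surface = A = 0.07380 m² (ratio 1).
αS·A_cross = εσ·A_surf·T⁴  ⇒  T⁴ = αS/(ε·1σ).
T⁴ = 0.130·812/(0.57·1·5.67×10⁻⁸) = 3.266×10⁹ K⁴.
T = (3.266×10⁹)^(1/4).

T ≈ 239 K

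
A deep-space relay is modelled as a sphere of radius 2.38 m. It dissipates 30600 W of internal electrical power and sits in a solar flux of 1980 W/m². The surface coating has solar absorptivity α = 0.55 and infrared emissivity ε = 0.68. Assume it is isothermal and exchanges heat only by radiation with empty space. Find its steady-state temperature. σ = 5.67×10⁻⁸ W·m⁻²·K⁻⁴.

At steady state, absorbed solar power + internal power = radiated power.
Absorbed: α·S·A_cross = 0.55·1980·17.80 = 19380 W (cross-section πr²).
Total input = 19380 + 30600 = 49980 W.
Radiated: εσ·A_surf·T⁴ with A_surf = 4πr² = 71.18 m².
T⁴ = 49980/(0.68·5.67×10⁻⁸·71.18) = 1.821×10¹⁰ K⁴.

T ≈ 367 K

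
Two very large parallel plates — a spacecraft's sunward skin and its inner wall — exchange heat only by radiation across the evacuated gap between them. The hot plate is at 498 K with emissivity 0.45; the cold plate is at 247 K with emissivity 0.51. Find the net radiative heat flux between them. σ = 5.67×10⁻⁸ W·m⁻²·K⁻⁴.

For two infinite grey parallel plates, q = σ(T₁⁴ − T₂⁴)/(1/ε₁ + 1/ε₂ − 1).
T₁⁴ − T₂⁴ = 6.151×10¹⁰ − 3.722×10⁹ = 5.778×10¹⁰ K⁴.
1/ε₁ + 1/ε₂ − 1 = 2.222 + 1.961 − 1 = 3.183.
q = 5.67×10⁻⁸ × 5.778×10¹⁰ / 3.183.

q ≈ 1030 W/m²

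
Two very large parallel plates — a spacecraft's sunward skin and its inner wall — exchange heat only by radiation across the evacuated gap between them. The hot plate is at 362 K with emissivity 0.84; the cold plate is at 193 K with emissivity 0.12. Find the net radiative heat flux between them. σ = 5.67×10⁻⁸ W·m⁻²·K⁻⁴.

q ≈ 105 W/m²

For two infinite grey parallel plates, q = σ(T₁⁴ − T₂⁴)/(1/ε₁ + 1/ε₂ − 1).
T₁⁴ − T₂⁴ = 1.717×10¹⁰ − 1.387×10⁹ = 1.579×10¹⁰ K⁴.
1/ε₁ + 1/ε₂ − 1 = 1.190 + 8.333 − 1 = 8.524.
q = 5.67×10⁻⁸ × 1.579×10¹⁰ / 8.524.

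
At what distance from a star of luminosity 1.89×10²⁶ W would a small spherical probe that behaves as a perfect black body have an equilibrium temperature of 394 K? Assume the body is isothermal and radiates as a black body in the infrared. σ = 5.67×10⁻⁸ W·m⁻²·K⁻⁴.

For an isothermal black-emitting sphere, (1−a)S·πr² = σ·4πr²·T⁴ ⇒ S = 4σT⁴/(1−a).
S = 4·5.67×10⁻⁸·(394)⁴/1.00 = 5465 W/m².
Flux falls as S = L/(4πd²), so d = √(L/(4πS)) = √(1.89×10²⁶/(4π·5465)).

d ≈ 5.25×10¹⁰ m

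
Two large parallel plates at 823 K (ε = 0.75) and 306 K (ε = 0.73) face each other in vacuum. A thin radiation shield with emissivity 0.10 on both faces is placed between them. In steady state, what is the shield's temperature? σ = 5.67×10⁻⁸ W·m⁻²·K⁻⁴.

T_s ≈ 696 K

In steady state the net flux on the hot side equals that on the cold side.
σ(T₁⁴−T_s⁴)/D₁ = σ(T_s⁴−T₂⁴)/D₂, with D₁ = 1/ε₁+1/ε_s−1 = 10.33, D₂ = 1/ε_s+1/ε₂−1 = 10.37.
Solve for T_s⁴: T_s⁴ = (D₂·T₁⁴ + D₁·T₂⁴)/(D₁+D₂) = 2.342×10¹¹ K⁴.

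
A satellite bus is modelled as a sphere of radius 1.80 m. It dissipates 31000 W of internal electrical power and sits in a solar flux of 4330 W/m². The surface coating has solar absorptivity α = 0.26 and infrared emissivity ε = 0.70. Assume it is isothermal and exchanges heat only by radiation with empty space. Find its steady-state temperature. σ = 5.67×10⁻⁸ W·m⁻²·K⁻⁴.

At steady state, absorbed solar power + internal power = radiated power.
Absorbed: α·S·A_cross = 0.26·4330·10.18 = 11460 W (cross-section πr²).
Total input = 11460 + 31000 = 42460 W.
Radiated: εσ·A_surf·T⁴ with A_surf = 4πr² = 40.72 m².
T⁴ = 42460/(0.70·5.67×10⁻⁸·40.72) = 2.627×10¹⁰ K⁴.

T ≈ 403 K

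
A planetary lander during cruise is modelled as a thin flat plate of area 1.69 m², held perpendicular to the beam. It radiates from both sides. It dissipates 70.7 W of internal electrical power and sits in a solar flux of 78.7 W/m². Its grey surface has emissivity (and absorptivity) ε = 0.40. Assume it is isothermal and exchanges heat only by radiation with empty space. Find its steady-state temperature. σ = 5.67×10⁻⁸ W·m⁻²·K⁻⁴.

T ≈ 201 K

At steady state, absorbed solar power + internal power = radiated power.
Absorbed: α·S·A_cross = 0.40·78.7·1.690 = 53.20 W (cross-section A).
Total input = 53.20 + 70.7 = 123.9 W.
Radiated: εσ·A_surf·T⁴ with A_surf = 2A = 3.380 m².
T⁴ = 123.9/(0.40·5.67×10⁻⁸·3.380) = 1.616×10⁹ K⁴.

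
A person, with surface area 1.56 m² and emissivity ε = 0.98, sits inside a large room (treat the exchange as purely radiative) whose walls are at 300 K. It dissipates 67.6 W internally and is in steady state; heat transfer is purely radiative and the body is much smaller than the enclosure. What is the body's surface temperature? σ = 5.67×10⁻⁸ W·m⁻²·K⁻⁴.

T ≈ 307 K

For a small grey body in a large enclosure, net radiated power = εσA(T⁴ − T_w⁴).
Steady state: P = εσA(T⁴ − T_w⁴) with A = 1.56 m².
T⁴ = P/(εσA) + T_w⁴ = 67.6/(0.98·5.67×10⁻⁸·1.560) + (300)⁴
    = 7.799×10⁸ + 8.100×10⁹ = 8.880×10⁹ K⁴.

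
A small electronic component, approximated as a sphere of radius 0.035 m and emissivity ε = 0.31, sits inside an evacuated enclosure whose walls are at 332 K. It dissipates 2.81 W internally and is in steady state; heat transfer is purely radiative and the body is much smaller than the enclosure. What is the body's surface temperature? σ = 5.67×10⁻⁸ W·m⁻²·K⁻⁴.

For a small grey body in a large enclosure, net radiated power = εσA(T⁴ − T_w⁴).
Steady state: P = εσA(T⁴ − T_w⁴) with A = 4πr² = 0.01539 m².
T⁴ = P/(εσA) + T_w⁴ = 2.81/(0.31·5.67×10⁻⁸·0.01539) + (332)⁴
    = 1.039×10¹⁰ + 1.215×10¹⁰ = 2.253×10¹⁰ K⁴.

T ≈ 387 K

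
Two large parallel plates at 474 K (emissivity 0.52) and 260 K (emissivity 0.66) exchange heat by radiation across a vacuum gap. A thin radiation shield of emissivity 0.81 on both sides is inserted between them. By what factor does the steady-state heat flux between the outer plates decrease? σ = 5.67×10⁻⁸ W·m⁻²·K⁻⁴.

Without shield: q₀ = σΔ(T⁴)/(1/ε₁+1/ε₂−1) with denominator 2.438.
With shield the two gaps are in series; the resistances add: (1/ε₁+1/ε_s−1)+(1/ε_s+1/ε₂−1) = 2.158+1.750 = 3.907.
Heat-flux ratio q₀/q = 3.907/2.438.

factor ≈ 1.60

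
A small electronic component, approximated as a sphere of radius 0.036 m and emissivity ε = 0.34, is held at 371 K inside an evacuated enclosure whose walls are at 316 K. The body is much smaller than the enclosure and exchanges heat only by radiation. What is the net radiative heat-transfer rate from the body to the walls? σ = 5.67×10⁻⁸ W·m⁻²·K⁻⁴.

For a small grey body in a large enclosure: P_net = εσA(T_body⁴ − T_wall⁴).
A = 4πr² = 0.01629 m²; T_body⁴ − T_wall⁴ = 1.895×10¹⁰ − 9.971×10⁹ = 8.974×10⁹ K⁴.
|P_net| = 0.34·5.67×10⁻⁸·0.01629·8.974×10⁹.

P_net ≈ 2.82 W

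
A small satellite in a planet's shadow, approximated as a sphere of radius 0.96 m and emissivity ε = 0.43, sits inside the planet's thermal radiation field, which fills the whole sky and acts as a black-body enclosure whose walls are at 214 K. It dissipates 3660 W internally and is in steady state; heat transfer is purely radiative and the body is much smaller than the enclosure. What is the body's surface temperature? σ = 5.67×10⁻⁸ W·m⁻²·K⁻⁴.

For a small grey body in a large enclosure, net radiated power = εσA(T⁴ − T_w⁴).
Steady state: P = εσA(T⁴ − T_w⁴) with A = 4πr² = 11.58 m².
T⁴ = P/(εσA) + T_w⁴ = 3660/(0.43·5.67×10⁻⁸·11.58) + (214)⁴
    = 1.296×10¹⁰ + 2.097×10⁹ = 1.506×10¹⁰ K⁴.

T ≈ 350 K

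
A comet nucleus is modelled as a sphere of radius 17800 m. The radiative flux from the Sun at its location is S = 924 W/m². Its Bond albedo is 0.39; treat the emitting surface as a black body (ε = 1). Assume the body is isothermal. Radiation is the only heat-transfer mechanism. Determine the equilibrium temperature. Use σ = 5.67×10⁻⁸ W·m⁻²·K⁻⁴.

At equilibrium, absorbed power = emitted power.
Absorbing cross-section = πr² = 9.954×10⁸ m²; emitting surface = 4πr² = 3.982×10⁹ m² (ratio 4).
(1−a)S·A_cross = εσ·A_surf·T⁴  ⇒  T⁴ = (1−a)S/(4σ).
T⁴ = 0.610·924/(4·5.67×10⁻⁸) = 2.485×10⁹ K⁴.
T = (2.485×10⁹)^(1/4).

T ≈ 223 K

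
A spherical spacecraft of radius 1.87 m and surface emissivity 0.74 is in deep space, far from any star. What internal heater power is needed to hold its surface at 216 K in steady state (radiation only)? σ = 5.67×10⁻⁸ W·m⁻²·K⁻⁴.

P = εσ·4πr²·T⁴.
4πr² = 43.94 m²; T⁴ = 2.177×10⁹ K⁴.
P = 0.74·5.67×10⁻⁸·43.94·2.177×10⁹.

P ≈ 4010 W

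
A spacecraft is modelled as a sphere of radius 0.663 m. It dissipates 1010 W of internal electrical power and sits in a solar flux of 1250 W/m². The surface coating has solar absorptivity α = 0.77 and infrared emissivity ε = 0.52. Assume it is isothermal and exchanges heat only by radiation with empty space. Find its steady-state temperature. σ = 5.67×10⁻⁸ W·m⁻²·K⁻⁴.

At steady state, absorbed solar power + internal power = radiated power.
Absorbed: α·S·A_cross = 0.77·1250·1.381 = 1329 W (cross-section πr²).
Total input = 1329 + 1010 = 2339 W.
Radiated: εσ·A_surf·T⁴ with A_surf = 4πr² = 5.524 m².
T⁴ = 2339/(0.52·5.67×10⁻⁸·5.524) = 1.436×10¹⁰ K⁴.

T ≈ 346 K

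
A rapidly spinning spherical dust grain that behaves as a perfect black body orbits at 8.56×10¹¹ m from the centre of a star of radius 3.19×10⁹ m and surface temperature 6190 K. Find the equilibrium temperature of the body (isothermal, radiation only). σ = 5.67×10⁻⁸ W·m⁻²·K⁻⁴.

T ≈ 267 K

The star's surface emits σT_*⁴; at distance d the flux is S = σT_*⁴(R_*/d)².
S = 5.67×10⁻⁸·(6190)⁴·(3.19×10⁹/8.56×10¹¹)² = 1156 W/m².
For an isothermal sphere T⁴ = (1−a)S/(4σ) = 5.097×10⁹ K⁴.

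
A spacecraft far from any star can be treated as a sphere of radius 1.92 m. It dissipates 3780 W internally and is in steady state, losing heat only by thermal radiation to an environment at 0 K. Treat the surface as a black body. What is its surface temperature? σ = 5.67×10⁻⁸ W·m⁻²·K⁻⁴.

T ≈ 195 K

Steady state: internal power = radiated power, P = εσA T⁴.
Radiating area A = 4πr² = 46.32 m².
T⁴ = P/(εσA) = 3780/(1.0·5.67×10⁻⁸·46.32) = 1.439×10⁹ K⁴.
T = (1.439×10⁹)^(1/4).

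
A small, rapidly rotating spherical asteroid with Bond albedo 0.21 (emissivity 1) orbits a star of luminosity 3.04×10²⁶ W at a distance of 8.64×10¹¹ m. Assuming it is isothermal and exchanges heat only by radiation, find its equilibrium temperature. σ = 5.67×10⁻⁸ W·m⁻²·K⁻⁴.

T ≈ 103 K

First find the stellar flux at distance d: S = L/(4πd²) = 3.04×10²⁶/(4π·(8.64×10¹¹)²) = 32.41 W/m².
For an isothermal sphere, absorbed (1−a)S·πr² = emitted σ·4πr²·T⁴, so T⁴ = (1−a)S/(4σ).
T⁴ = 0.790·32.41/(4·5.67×10⁻⁸) = 1.129×10⁸ K⁴.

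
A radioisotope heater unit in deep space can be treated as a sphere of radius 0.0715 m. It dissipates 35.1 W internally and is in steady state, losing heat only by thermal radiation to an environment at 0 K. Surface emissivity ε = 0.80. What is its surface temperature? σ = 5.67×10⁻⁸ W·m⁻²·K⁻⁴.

Steady state: internal power = radiated power, P = εσA T⁴.
Radiating area A = 4πr² = 0.06424 m².
T⁴ = P/(εσA) = 35.1/(0.80·5.67×10⁻⁸·0.06424) = 1.205×10¹⁰ K⁴.
T = (1.205×10¹⁰)^(1/4).

T ≈ 331 K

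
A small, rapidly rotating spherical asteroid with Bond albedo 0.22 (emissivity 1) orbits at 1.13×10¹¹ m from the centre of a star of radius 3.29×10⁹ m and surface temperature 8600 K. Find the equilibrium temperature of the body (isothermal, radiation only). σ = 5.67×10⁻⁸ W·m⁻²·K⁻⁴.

T ≈ 975 K

The star's surface emits σT_*⁴; at distance d the flux is S = σT_*⁴(R_*/d)².
S = 5.67×10⁻⁸·(8600)⁴·(3.29×10⁹/1.13×10¹¹)² = 2.629×10⁵ W/m².
For an isothermal sphere T⁴ = (1−a)S/(4σ) = 9.042×10¹¹ K⁴.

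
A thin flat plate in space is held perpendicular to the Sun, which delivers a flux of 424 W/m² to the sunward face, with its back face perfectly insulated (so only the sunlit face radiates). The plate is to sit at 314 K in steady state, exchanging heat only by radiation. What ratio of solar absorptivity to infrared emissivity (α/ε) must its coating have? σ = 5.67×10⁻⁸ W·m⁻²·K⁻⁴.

Balance: αS·A = εσ·1A·T⁴ ⇒ α/ε = σT⁴/S.
α/ε = 5.67×10⁻⁸·(314)⁴/424 = 5.67×10⁻⁸·9.721×10⁹/424.

α/ε ≈ 1.30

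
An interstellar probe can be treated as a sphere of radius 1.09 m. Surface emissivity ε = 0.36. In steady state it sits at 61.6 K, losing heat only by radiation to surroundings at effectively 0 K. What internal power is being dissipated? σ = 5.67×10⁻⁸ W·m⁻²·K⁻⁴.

Steady state: P = εσA T⁴.
A = 4πr² = 14.93 m²; T⁴ = (61.6)⁴ = 1.440×10⁷ K⁴.
P = 0.36 × 5.67×10⁻⁸ × 14.93 × 1.440×10⁷.

P ≈ 4.39 W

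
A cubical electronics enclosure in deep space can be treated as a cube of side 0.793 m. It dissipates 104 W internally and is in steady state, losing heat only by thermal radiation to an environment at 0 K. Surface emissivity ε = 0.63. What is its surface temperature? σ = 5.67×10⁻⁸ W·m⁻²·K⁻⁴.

T ≈ 167 K

Steady state: internal power = radiated power, P = εσA T⁴.
Radiating area A = 6L² = 3.773 m².
T⁴ = P/(εσA) = 104/(0.63·5.67×10⁻⁸·3.773) = 7.716×10⁸ K⁴.
T = (7.716×10⁸)^(1/4).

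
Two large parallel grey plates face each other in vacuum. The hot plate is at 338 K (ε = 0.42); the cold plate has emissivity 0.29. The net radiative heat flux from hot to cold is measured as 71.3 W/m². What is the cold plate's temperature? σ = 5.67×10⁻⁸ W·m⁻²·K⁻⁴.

q = σ(T₁⁴ − T₂⁴)/(1/ε₁ + 1/ε₂ − 1); denominator = 4.829.
T₂⁴ = T₁⁴ − q·(1/ε₁+1/ε₂−1)/σ = 1.305×10¹⁰ − 71.3·4.829/5.67×10⁻⁸
    = 6.979×10⁹ K⁴.

T₂ ≈ 289 K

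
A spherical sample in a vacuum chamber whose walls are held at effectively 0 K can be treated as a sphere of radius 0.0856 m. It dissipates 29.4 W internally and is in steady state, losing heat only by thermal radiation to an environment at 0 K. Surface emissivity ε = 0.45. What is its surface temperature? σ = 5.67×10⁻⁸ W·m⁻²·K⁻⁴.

T ≈ 334 K

Steady state: internal power = radiated power, P = εσA T⁴.
Radiating area A = 4πr² = 0.09208 m².
T⁴ = P/(εσA) = 29.4/(0.45·5.67×10⁻⁸·0.09208) = 1.251×10¹⁰ K⁴.
T = (1.251×10¹⁰)^(1/4).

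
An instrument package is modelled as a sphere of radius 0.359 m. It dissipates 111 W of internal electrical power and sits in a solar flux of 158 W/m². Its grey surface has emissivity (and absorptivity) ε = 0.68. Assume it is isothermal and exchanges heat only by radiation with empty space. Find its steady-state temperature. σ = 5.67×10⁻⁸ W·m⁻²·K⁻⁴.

T ≈ 223 K

At steady state, absorbed solar power + internal power = radiated power.
Absorbed: α·S·A_cross = 0.68·158·0.4049 = 43.50 W (cross-section πr²).
Total input = 43.50 + 111 = 154.5 W.
Radiated: εσ·A_surf·T⁴ with A_surf = 4πr² = 1.620 m².
T⁴ = 154.5/(0.68·5.67×10⁻⁸·1.620) = 2.474×10⁹ K⁴.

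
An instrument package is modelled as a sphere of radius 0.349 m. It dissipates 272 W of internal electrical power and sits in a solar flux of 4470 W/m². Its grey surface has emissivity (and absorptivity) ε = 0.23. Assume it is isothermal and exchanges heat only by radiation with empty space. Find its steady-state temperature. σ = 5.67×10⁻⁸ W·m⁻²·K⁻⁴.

T ≈ 427 K

At steady state, absorbed solar power + internal power = radiated power.
Absorbed: α·S·A_cross = 0.23·4470·0.3826 = 393.4 W (cross-section πr²).
Total input = 393.4 + 272 = 665.4 W.
Radiated: εσ·A_surf·T⁴ with A_surf = 4πr² = 1.531 m².
T⁴ = 665.4/(0.23·5.67×10⁻⁸·1.531) = 3.334×10¹⁰ K⁴.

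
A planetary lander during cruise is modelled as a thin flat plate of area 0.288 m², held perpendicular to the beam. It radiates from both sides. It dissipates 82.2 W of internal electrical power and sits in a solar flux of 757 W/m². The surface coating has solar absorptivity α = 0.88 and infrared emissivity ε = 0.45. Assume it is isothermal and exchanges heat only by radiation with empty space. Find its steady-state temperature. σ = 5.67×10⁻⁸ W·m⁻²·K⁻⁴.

At steady state, absorbed solar power + internal power = radiated power.
Absorbed: α·S·A_cross = 0.88·757·0.2880 = 191.9 W (cross-section A).
Total input = 191.9 + 82.2 = 274.1 W.
Radiated: εσ·A_surf·T⁴ with A_surf = 2A = 0.5760 m².
T⁴ = 274.1/(0.45·5.67×10⁻⁸·0.5760) = 1.865×10¹⁰ K⁴.

T ≈ 370 K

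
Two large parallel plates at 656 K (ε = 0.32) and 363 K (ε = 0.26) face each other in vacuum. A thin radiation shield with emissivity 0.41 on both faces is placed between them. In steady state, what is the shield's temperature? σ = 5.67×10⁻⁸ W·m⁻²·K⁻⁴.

T_s ≈ 572 K

In steady state the net flux on the hot side equals that on the cold side.
σ(T₁⁴−T_s⁴)/D₁ = σ(T_s⁴−T₂⁴)/D₂, with D₁ = 1/ε₁+1/ε_s−1 = 4.564, D₂ = 1/ε_s+1/ε₂−1 = 5.285.
Solve for T_s⁴: T_s⁴ = (D₂·T₁⁴ + D₁·T₂⁴)/(D₁+D₂) = 1.074×10¹¹ K⁴.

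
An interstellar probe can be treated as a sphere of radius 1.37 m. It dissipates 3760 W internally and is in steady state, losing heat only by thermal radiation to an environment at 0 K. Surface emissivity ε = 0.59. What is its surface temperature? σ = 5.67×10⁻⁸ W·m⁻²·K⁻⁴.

T ≈ 263 K

Steady state: internal power = radiated power, P = εσA T⁴.
Radiating area A = 4πr² = 23.59 m².
T⁴ = P/(εσA) = 3760/(0.59·5.67×10⁻⁸·23.59) = 4.765×10⁹ K⁴.
T = (4.765×10⁹)^(1/4).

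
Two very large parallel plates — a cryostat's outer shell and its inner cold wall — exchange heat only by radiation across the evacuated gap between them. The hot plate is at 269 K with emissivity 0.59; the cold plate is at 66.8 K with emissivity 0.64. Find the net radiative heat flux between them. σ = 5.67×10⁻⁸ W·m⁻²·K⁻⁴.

q ≈ 131 W/m²

For two infinite grey parallel plates, q = σ(T₁⁴ − T₂⁴)/(1/ε₁ + 1/ε₂ − 1).
T₁⁴ − T₂⁴ = 5.236×10⁹ − 1.991×10⁷ = 5.216×10⁹ K⁴.
1/ε₁ + 1/ε₂ − 1 = 1.695 + 1.562 − 1 = 2.257.
q = 5.67×10⁻⁸ × 5.216×10⁹ / 2.257.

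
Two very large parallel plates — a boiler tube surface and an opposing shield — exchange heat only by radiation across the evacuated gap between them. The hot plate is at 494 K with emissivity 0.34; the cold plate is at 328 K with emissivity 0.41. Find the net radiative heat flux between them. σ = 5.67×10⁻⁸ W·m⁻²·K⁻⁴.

q ≈ 621 W/m²

For two infinite grey parallel plates, q = σ(T₁⁴ − T₂⁴)/(1/ε₁ + 1/ε₂ − 1).
T₁⁴ − T₂⁴ = 5.955×10¹⁰ − 1.157×10¹⁰ = 4.798×10¹⁰ K⁴.
1/ε₁ + 1/ε₂ − 1 = 2.941 + 2.439 − 1 = 4.380.
q = 5.67×10⁻⁸ × 4.798×10¹⁰ / 4.380.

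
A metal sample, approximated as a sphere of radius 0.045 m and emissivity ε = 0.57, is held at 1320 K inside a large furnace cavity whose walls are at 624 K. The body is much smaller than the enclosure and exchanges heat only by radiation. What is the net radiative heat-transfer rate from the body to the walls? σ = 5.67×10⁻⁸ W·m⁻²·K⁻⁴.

For a small grey body in a large enclosure: P_net = εσA(T_body⁴ − T_wall⁴).
A = 4πr² = 0.02545 m²; T_body⁴ − T_wall⁴ = 3.036×10¹² − 1.516×10¹¹ = 2.884×10¹² K⁴.
|P_net| = 0.57·5.67×10⁻⁸·0.02545·2.884×10¹².

P_net ≈ 2370 W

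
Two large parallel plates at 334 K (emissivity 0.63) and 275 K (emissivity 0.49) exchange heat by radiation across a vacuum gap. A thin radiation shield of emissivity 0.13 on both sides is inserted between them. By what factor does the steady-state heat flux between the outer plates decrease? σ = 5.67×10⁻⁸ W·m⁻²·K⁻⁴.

Without shield: q₀ = σΔ(T⁴)/(1/ε₁+1/ε₂−1) with denominator 2.628.
With shield the two gaps are in series; the resistances add: (1/ε₁+1/ε_s−1)+(1/ε_s+1/ε₂−1) = 8.280+8.733 = 17.01.
Heat-flux ratio q₀/q = 17.01/2.628.

factor ≈ 6.47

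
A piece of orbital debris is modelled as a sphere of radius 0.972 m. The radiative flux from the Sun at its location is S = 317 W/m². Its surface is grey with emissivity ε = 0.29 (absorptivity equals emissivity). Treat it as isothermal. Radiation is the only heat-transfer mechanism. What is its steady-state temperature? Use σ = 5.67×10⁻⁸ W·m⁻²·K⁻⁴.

T ≈ 193 K

At equilibrium, absorbed power = emitted power.
Absorbing cross-section = πr² = 2.968 m²; emitting surface = 4πr² = 11.87 m² (ratio 4).
εS·A_cross = εσ·A_surf·T⁴  ⇒  T⁴ = S/(4σ)   (ε cancels).
T⁴ = 317/(4·5.67×10⁻⁸) = 1.398×10⁹ K⁴.
T = (1.398×10⁹)^(1/4).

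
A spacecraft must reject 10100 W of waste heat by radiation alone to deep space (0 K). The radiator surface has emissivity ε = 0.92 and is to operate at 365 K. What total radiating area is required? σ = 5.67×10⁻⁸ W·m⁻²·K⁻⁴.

A ≈ 10.9 m²

P = εσA T⁴ ⇒ A = P/(εσT⁴).
T⁴ = 1.775×10¹⁰ K⁴.
A = 10100/(0.92 × 5.67×10⁻⁸ × 1.775×10¹⁰).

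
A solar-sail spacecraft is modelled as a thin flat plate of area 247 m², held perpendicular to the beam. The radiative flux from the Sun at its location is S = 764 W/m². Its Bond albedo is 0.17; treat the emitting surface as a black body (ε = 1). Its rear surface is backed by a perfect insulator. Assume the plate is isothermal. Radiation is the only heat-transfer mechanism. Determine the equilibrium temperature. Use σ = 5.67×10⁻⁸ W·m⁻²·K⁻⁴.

T ≈ 325 K

At equilibrium, absorbed power = emitted power.
Absorbing cross-section = A = 247.0 m²; emitting surface = A = 247.0 m² (ratio 1).
(1−a)S·A_cross = εσ·A_surf·T⁴  ⇒  T⁴ = (1−a)S/(1σ).
T⁴ = 0.830·764/(1·5.67×10⁻⁸) = 1.118×10¹⁰ K⁴.
T = (1.118×10¹⁰)^(1/4).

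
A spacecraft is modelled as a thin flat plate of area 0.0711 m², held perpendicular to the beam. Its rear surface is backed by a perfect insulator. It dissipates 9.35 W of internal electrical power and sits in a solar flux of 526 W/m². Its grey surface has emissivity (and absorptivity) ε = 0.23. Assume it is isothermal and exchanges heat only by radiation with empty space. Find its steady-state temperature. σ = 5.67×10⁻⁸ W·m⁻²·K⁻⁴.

At steady state, absorbed solar power + internal power = radiated power.
Absorbed: α·S·A_cross = 0.23·526·0.07110 = 8.602 W (cross-section A).
Total input = 8.602 + 9.35 = 17.95 W.
Radiated: εσ·A_surf·T⁴ with A_surf = A = 0.07110 m².
T⁴ = 17.95/(0.23·5.67×10⁻⁸·0.07110) = 1.936×10¹⁰ K⁴.

T ≈ 373 K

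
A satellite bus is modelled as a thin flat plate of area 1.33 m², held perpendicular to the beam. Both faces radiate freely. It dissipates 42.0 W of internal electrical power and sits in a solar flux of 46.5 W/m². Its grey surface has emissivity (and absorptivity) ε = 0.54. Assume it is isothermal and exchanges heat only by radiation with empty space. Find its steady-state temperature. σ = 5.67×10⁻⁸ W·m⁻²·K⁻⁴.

At steady state, absorbed solar power + internal power = radiated power.
Absorbed: α·S·A_cross = 0.54·46.5·1.330 = 33.40 W (cross-section A).
Total input = 33.40 + 42.0 = 75.40 W.
Radiated: εσ·A_surf·T⁴ with A_surf = 2A = 2.660 m².
T⁴ = 75.40/(0.54·5.67×10⁻⁸·2.660) = 9.257×10⁸ K⁴.

T ≈ 174 K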